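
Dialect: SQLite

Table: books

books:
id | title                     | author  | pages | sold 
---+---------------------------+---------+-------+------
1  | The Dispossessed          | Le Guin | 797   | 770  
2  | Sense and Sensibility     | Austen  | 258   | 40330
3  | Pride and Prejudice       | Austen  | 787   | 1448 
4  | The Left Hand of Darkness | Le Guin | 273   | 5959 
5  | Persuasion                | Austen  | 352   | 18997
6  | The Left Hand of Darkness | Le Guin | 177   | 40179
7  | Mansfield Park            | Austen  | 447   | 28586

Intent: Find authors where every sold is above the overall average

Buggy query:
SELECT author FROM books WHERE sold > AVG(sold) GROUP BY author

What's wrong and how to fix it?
Bug: WHERE evaluates per row before aggregation, so AVG() is unavailable

Fix: Use a subquery for AVG and a HAVING MIN(...) filter so the condition holds for every row in the group

Corrected query:
SELECT author FROM books GROUP BY author HAVING MIN(sold) > (SELECT AVG(sold) FROM books)

Result:
(no rows)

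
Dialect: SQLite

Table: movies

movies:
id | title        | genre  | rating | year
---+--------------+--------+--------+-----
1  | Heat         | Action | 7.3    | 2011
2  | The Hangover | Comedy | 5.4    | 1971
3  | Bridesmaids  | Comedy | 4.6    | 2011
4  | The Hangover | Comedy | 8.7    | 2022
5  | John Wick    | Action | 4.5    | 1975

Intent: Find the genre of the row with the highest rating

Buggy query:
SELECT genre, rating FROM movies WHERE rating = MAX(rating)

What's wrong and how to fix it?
Bug: MAX(rating) is an aggregate and cannot be used directly in WHERE

Fix: Wrap MAX in a scalar subquery so WHERE compares against a single value

Corrected query:
SELECT genre, rating FROM movies WHERE rating = (SELECT MAX(rating) FROM movies)

Result:
genre  | rating
-------+-------
Comedy | 8.7   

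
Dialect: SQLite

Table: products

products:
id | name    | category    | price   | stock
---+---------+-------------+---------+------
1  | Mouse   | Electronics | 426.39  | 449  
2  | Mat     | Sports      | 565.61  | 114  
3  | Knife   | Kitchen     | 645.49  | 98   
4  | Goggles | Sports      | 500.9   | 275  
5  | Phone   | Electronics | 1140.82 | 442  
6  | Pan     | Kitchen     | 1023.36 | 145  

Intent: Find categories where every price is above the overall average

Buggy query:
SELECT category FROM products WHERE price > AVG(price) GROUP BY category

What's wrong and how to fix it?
Bug: WHERE evaluates per row before aggregation, so AVG() is unavailable

Fix: Use a subquery for AVG and a HAVING MIN(...) filter so the condition holds for every row in the group

Corrected query:
SELECT category FROM products GROUP BY category HAVING MIN(price) > (SELECT AVG(price) FROM products)

Result:
(no rows)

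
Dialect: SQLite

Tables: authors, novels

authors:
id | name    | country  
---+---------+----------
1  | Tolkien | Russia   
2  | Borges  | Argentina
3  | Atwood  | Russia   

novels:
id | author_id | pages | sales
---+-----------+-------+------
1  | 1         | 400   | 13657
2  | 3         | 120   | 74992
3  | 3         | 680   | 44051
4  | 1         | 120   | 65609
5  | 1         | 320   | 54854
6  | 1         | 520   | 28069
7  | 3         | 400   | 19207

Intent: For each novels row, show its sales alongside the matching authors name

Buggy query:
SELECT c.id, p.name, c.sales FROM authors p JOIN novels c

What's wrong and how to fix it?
Bug: Missing join condition: each novels row is matched to all authors rows instead of just its own

Fix: Add ON c.author_id = p.id to the JOIN

Corrected query:
SELECT c.id, p.name, c.sales FROM authors p JOIN novels c ON c.author_id = p.id

Result:
id | name    | sales
---+---------+------
1  | Tolkien | 13657
2  | Atwood  | 74992
3  | Atwood  | 44051
4  | Tolkien | 65609
5  | Tolkien | 54854
6  | Tolkien | 28069
7  | Atwood  | 19207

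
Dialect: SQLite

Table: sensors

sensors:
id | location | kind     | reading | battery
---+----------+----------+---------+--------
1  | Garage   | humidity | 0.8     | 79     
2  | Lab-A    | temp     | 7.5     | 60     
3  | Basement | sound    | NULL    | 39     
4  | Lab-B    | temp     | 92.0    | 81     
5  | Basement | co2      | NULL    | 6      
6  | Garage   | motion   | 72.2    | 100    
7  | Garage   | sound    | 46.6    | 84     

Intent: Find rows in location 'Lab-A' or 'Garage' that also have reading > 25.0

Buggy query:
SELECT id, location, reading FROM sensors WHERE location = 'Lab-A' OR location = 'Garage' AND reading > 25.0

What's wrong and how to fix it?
Bug: AND binds tighter than OR, so this parses as location = 'Lab-A' OR (location = 'Garage' AND reading > 25.0)

Fix: Group the OR with parentheses (or use IN), then AND the threshold

Corrected query:
SELECT id, location, reading FROM sensors WHERE (location = 'Lab-A' OR location = 'Garage') AND reading > 25.0

Result:
id | location | reading
---+----------+--------
6  | Garage   | 72.2   
7  | Garage   | 46.6   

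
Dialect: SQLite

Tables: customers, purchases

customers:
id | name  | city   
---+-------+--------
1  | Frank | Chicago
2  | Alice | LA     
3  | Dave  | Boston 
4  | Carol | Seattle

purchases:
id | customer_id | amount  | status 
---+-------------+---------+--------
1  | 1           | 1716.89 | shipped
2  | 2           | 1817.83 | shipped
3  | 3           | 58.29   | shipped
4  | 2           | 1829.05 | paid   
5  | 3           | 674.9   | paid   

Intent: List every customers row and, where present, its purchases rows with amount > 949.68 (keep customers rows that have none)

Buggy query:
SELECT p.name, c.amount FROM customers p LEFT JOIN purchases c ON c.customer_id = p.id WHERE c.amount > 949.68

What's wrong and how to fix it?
Bug: Filtering c.amount in WHERE discards the NULL rows produced by LEFT JOIN, turning it into an inner join

Fix: Move the right-table condition into the ON clause so unmatched parents are kept

Corrected query:
SELECT p.name, c.amount FROM customers p LEFT JOIN purchases c ON c.customer_id = p.id AND c.amount > 949.68

Result:
name  | amount 
------+--------
Frank | 1716.89
Alice | 1817.83
Alice | 1829.05
Dave  | NULL   
Carol | NULL   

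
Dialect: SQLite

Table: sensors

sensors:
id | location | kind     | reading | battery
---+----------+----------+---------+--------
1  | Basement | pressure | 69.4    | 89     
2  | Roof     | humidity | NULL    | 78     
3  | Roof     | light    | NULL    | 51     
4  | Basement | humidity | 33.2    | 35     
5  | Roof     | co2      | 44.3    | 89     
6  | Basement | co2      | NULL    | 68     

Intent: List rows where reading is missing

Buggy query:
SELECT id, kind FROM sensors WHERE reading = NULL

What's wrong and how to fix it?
Bug: '= NULL' is always unknown in SQL three-valued logic, so no rows match

Fix: Replace '= NULL' with 'IS NULL'

Corrected query:
SELECT id, kind FROM sensors WHERE reading IS NULL

Result:
id | kind    
---+---------
2  | humidity
3  | light   
6  | co2     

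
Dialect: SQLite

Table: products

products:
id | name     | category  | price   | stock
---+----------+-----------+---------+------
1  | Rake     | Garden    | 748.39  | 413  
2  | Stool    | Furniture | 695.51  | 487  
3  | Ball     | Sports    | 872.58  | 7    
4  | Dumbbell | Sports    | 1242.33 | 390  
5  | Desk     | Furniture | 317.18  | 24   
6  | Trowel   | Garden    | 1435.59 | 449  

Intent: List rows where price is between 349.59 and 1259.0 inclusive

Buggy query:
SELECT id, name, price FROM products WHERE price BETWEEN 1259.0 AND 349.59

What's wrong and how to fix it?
Bug: The bounds are reversed; BETWEEN a AND b requires a <= b to match anything

Fix: Write BETWEEN 349.59 AND 1259.0

Corrected query:
SELECT id, name, price FROM products WHERE price BETWEEN 349.59 AND 1259.0

Result:
id | name     | price  
---+----------+--------
1  | Rake     | 748.39 
2  | Stool    | 695.51 
3  | Ball     | 872.58 
4  | Dumbbell | 1242.33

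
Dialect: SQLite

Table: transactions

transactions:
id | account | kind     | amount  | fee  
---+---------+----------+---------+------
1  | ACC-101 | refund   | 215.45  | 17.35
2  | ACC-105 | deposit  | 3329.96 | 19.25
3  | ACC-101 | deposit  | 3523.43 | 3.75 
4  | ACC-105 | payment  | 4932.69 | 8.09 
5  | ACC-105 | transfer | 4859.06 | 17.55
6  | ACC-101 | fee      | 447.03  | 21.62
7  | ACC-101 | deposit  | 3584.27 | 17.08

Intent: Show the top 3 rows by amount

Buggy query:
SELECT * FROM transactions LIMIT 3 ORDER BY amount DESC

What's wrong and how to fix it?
Bug: LIMIT must come after ORDER BY

Fix: Sort with ORDER BY, then apply LIMIT

Corrected query:
SELECT * FROM transactions ORDER BY amount DESC LIMIT 3

Result:
id | account | kind     | amount  | fee  
---+---------+----------+---------+------
4  | ACC-105 | payment  | 4932.69 | 8.09 
5  | ACC-105 | transfer | 4859.06 | 17.55
7  | ACC-101 | deposit  | 3584.27 | 17.08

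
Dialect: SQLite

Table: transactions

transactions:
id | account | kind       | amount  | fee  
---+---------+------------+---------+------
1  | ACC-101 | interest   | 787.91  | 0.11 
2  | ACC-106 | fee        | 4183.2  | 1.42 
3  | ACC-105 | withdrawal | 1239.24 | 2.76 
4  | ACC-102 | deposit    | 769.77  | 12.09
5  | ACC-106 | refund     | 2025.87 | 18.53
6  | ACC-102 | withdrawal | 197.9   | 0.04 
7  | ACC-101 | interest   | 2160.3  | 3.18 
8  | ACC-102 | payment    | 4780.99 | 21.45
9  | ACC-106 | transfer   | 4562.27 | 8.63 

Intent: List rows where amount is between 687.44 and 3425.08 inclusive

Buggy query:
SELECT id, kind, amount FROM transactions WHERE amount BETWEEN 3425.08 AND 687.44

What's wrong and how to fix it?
Bug: The bounds are reversed; BETWEEN a AND b requires a <= b to match anything

Fix: Write BETWEEN 687.44 AND 3425.08

Corrected query:
SELECT id, kind, amount FROM transactions WHERE amount BETWEEN 687.44 AND 3425.08

Result:
id | kind       | amount 
---+------------+--------
1  | interest   | 787.91 
3  | withdrawal | 1239.24
4  | deposit    | 769.77 
5  | refund     | 2025.87
7  | interest   | 2160.3 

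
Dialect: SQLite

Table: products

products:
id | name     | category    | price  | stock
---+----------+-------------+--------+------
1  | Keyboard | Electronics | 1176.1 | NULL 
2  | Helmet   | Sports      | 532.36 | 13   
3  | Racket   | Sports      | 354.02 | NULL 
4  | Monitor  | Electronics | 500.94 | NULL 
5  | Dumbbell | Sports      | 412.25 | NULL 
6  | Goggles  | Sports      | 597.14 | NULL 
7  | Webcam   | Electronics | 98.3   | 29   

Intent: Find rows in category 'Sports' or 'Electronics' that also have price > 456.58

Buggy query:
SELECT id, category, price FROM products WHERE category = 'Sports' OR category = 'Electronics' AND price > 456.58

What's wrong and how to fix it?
Bug: Without parentheses, AND is evaluated before OR, so the price filter only applies to the 'Electronics' branch

Fix: Add parentheses around the OR so the AND applies to both alternatives

Corrected query:
SELECT id, category, price FROM products WHERE (category = 'Sports' OR category = 'Electronics') AND price > 456.58

Result:
id | category    | price 
---+-------------+-------
1  | Electronics | 1176.1
2  | Sports      | 532.36
4  | Electronics | 500.94
6  | Sports      | 597.14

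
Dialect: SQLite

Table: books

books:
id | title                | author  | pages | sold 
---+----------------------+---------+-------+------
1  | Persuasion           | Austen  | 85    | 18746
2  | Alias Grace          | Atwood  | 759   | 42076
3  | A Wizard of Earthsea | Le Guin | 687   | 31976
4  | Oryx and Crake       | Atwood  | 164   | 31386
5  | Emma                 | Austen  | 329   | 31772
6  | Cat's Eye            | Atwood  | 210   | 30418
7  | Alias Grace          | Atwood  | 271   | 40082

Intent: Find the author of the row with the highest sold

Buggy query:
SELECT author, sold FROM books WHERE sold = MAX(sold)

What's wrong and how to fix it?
Bug: WHERE is evaluated per row; an aggregate over the whole table isn't defined there

Fix: Wrap MAX in a scalar subquery so WHERE compares against a single value

Corrected query:
SELECT author, sold FROM books WHERE sold = (SELECT MAX(sold) FROM books)

Result:
author | sold 
-------+------
Atwood | 42076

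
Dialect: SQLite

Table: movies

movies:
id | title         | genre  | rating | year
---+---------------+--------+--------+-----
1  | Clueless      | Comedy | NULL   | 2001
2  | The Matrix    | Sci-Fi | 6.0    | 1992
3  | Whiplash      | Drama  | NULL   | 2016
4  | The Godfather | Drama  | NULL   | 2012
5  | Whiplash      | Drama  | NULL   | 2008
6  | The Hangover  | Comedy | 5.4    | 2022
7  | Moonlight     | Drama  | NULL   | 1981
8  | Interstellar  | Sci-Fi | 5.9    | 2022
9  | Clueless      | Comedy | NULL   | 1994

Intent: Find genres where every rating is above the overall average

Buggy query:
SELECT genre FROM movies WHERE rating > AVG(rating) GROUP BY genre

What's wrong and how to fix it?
Bug: WHERE evaluates per row before aggregation, so AVG() is unavailable

Fix: Use a subquery for AVG and a HAVING MIN(...) filter so the condition holds for every row in the group

Corrected query:
SELECT genre FROM movies GROUP BY genre HAVING MIN(rating) > (SELECT AVG(rating) FROM movies)

Result:
genre 
------
Sci-Fi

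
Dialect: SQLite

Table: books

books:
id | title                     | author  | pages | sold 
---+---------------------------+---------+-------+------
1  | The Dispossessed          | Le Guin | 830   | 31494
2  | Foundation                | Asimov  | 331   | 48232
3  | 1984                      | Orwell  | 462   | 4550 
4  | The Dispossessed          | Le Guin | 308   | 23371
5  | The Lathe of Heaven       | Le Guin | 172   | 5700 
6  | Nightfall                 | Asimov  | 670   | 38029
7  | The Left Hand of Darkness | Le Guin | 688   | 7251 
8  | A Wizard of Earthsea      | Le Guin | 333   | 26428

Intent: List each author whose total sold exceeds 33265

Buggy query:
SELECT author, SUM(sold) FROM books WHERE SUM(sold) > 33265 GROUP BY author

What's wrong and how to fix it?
Bug: SUM(sold) is an aggregate, but WHERE filters rows before aggregation

Fix: Move the aggregate condition to a HAVING clause

Corrected query:
SELECT author, SUM(sold) FROM books GROUP BY author HAVING SUM(sold) > 33265

Result:
author  | SUM(sold)
--------+----------
Asimov  | 86261    
Le Guin | 94244    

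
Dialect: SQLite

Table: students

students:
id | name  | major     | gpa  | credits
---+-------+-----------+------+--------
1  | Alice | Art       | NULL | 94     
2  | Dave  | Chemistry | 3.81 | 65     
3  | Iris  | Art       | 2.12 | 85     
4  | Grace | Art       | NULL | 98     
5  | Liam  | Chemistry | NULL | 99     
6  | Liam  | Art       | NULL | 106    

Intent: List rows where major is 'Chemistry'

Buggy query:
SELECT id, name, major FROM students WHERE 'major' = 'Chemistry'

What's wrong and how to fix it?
Bug: 'major' in single quotes is a string literal, not the column; the comparison is literal-vs-literal and never true

Fix: Remove the quotes around the column name (or use double quotes for an identifier)

Corrected query:
SELECT id, name, major FROM students WHERE major = 'Chemistry'

Result:
id | name | major    
---+------+----------
2  | Dave | Chemistry
5  | Liam | Chemistry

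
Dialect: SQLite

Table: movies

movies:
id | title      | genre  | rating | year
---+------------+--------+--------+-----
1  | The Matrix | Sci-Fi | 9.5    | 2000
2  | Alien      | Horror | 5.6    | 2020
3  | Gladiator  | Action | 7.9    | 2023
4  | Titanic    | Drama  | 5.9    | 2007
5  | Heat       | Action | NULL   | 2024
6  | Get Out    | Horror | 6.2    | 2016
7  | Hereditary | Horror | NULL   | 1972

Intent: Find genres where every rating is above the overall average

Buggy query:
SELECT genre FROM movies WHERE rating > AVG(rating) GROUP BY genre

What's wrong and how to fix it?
Bug: AVG() is an aggregate; it can't sit directly in WHERE

Fix: Use a subquery for AVG and a HAVING MIN(...) filter so the condition holds for every row in the group

Corrected query:
SELECT genre FROM movies GROUP BY genre HAVING MIN(rating) > (SELECT AVG(rating) FROM movies)

Result:
genre 
------
Action
Sci-Fi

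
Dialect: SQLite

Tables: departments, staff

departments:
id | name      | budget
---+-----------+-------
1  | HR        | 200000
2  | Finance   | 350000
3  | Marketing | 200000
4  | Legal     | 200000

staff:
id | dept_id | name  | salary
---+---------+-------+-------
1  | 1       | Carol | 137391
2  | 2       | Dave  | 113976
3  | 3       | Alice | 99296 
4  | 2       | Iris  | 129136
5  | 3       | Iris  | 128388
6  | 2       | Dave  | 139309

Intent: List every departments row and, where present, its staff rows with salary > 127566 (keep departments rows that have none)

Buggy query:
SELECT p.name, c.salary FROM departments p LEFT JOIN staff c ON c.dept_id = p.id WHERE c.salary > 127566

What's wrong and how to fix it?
Bug: A WHERE condition on the right-hand table after LEFT JOIN drops unmatched parents

Fix: Move the right-table condition into the ON clause so unmatched parents are kept

Corrected query:
SELECT p.name, c.salary FROM departments p LEFT JOIN staff c ON c.dept_id = p.id AND c.salary > 127566

Result:
name      | salary
----------+-------
HR        | 137391
Finance   | 129136
Finance   | 139309
Marketing | 128388
Legal     | NULL  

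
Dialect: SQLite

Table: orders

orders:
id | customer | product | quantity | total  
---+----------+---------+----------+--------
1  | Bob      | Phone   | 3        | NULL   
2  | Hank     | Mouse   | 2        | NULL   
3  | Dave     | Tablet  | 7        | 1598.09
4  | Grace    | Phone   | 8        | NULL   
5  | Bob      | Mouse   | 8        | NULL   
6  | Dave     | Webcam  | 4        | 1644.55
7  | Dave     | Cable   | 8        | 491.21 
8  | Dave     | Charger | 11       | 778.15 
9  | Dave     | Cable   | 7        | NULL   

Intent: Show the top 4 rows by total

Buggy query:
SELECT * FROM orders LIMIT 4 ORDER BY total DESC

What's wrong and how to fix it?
Bug: ORDER BY cannot follow LIMIT; LIMIT is the final clause

Fix: Swap the clauses: ORDER BY first, then LIMIT

Corrected query:
SELECT * FROM orders ORDER BY total DESC LIMIT 4

Result:
id | customer | product | quantity | total  
---+----------+---------+----------+--------
6  | Dave     | Webcam  | 4        | 1644.55
3  | Dave     | Tablet  | 7        | 1598.09
8  | Dave     | Charger | 11       | 778.15 
7  | Dave     | Cable   | 8        | 491.21 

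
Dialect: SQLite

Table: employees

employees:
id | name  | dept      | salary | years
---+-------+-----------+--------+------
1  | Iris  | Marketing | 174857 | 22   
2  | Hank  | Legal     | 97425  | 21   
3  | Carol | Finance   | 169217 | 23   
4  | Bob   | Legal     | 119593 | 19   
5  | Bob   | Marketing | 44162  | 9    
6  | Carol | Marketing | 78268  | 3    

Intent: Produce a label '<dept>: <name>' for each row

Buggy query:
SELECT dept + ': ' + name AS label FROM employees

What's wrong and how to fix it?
Bug: '+' is numeric addition; on text columns SQLite converts them to 0 instead of concatenating

Fix: Replace + with || to concatenate text

Corrected query:
SELECT dept || ': ' || name AS label FROM employees

Result:
label           
----------------
Marketing: Iris 
Legal: Hank     
Finance: Carol  
Legal: Bob      
Marketing: Bob  
Marketing: Carol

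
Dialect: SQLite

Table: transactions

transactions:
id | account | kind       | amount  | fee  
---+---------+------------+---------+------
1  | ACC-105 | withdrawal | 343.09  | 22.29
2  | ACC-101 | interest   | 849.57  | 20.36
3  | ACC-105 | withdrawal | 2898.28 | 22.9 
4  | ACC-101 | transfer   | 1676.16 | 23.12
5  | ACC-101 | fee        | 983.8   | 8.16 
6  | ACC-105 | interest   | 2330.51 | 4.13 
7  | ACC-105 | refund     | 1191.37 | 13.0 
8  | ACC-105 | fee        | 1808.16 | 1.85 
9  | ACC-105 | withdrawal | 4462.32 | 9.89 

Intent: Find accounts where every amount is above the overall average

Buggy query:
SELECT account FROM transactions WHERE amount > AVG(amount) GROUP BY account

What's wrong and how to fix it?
Bug: AVG() is an aggregate; it can't sit directly in WHERE

Fix: Use a subquery for AVG and a HAVING MIN(...) filter so the condition holds for every row in the group

Corrected query:
SELECT account FROM transactions GROUP BY account HAVING MIN(amount) > (SELECT AVG(amount) FROM transactions)

Result:
(no rows)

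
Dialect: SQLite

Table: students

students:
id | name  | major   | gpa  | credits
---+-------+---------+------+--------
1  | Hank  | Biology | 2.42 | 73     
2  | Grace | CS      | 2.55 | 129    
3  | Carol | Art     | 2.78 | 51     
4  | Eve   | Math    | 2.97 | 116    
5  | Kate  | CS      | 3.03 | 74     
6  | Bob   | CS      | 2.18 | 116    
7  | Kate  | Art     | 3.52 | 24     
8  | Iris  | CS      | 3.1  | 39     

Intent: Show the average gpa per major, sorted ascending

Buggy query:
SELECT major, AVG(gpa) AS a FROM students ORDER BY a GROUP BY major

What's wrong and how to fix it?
Bug: ORDER BY appears before GROUP BY; SQL clause order requires GROUP BY first

Fix: Reorder: SELECT … FROM … GROUP BY … ORDER BY …

Corrected query:
SELECT major, AVG(gpa) AS a FROM students GROUP BY major ORDER BY a

Result:
major   | a    
--------+------
Biology | 2.42 
CS      | 2.715
Math    | 2.97 
Art     | 3.15 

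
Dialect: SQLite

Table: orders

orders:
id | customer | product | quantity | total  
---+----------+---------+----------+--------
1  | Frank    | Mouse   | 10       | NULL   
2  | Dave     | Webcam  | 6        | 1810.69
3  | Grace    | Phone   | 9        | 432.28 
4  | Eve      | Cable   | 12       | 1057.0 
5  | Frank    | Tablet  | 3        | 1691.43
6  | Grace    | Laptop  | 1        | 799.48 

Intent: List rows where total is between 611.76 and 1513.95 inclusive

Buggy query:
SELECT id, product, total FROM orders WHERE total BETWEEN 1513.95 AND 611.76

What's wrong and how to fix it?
Bug: BETWEEN expects the lower bound first; with 1513.95 AND 611.76 the range is empty

Fix: Write BETWEEN 611.76 AND 1513.95

Corrected query:
SELECT id, product, total FROM orders WHERE total BETWEEN 611.76 AND 1513.95

Result:
id | product | total 
---+---------+-------
4  | Cable   | 1057  
6  | Laptop  | 799.48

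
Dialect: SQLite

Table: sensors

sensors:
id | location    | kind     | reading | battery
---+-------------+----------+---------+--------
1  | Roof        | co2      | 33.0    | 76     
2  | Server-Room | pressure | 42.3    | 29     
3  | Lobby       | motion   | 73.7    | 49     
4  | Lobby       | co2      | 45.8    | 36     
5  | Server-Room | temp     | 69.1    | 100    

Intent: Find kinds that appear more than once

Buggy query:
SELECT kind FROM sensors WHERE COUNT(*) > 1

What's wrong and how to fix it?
Bug: WHERE can't reference COUNT(*); aggregates are computed after WHERE

Fix: Group first, then use HAVING for the count condition

Corrected query:
SELECT kind FROM sensors GROUP BY kind HAVING COUNT(*) > 1

Result:
kind
----
co2 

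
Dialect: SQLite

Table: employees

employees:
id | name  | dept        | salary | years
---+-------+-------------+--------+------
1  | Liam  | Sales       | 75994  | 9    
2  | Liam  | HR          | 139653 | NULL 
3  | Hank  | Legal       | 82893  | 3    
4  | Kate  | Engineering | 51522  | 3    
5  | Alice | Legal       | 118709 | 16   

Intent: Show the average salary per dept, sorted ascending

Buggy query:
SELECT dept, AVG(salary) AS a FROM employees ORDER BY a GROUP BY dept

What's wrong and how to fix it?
Bug: GROUP BY must precede ORDER BY

Fix: Move ORDER BY to the end, after GROUP BY

Corrected query:
SELECT dept, AVG(salary) AS a FROM employees GROUP BY dept ORDER BY a

Result:
dept        | a     
------------+-------
Engineering | 51522 
Sales       | 75994 
Legal       | 100801
HR          | 139653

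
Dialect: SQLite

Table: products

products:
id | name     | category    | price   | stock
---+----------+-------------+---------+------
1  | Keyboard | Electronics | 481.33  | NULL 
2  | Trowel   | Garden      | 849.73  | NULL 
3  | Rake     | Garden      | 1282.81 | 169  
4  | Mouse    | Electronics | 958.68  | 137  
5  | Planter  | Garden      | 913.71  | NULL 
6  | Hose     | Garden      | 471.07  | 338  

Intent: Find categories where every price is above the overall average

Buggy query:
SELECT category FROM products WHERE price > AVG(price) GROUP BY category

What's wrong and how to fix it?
Bug: AVG() is an aggregate; it can't sit directly in WHERE

Fix: Use a subquery for AVG and a HAVING MIN(...) filter so the condition holds for every row in the group

Corrected query:
SELECT category FROM products GROUP BY category HAVING MIN(price) > (SELECT AVG(price) FROM products)

Result:
(no rows)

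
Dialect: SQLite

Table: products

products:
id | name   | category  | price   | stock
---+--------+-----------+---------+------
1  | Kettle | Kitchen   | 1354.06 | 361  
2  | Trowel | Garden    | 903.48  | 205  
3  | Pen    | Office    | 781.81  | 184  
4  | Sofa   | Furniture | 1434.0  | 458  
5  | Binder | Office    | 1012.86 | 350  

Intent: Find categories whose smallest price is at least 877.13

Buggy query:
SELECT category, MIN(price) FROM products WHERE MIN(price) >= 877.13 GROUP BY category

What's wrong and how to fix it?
Bug: Aggregates like MIN are computed per group after WHERE runs

Fix: Use HAVING for the per-group MIN condition

Corrected query:
SELECT category, MIN(price) FROM products GROUP BY category HAVING MIN(price) >= 877.13

Result:
category  | MIN(price)
----------+-----------
Furniture | 1434      
Garden    | 903.48    
Kitchen   | 1354.06   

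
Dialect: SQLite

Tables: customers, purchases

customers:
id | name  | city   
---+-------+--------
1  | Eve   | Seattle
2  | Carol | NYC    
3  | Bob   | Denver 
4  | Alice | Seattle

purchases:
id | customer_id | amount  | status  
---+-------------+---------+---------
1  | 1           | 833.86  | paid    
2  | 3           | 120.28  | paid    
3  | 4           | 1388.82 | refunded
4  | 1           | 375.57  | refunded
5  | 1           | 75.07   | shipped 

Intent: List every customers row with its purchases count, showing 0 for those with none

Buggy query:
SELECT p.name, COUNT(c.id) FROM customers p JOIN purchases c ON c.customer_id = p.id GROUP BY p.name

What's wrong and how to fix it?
Bug: INNER JOIN drops customers rows that have no matching purchases rows

Fix: Use LEFT JOIN so parents without children still appear (COUNT(c.id) gives 0)

Corrected query:
SELECT p.name, COUNT(c.id) FROM customers p LEFT JOIN purchases c ON c.customer_id = p.id GROUP BY p.name

Result:
name  | COUNT(c.id)
------+------------
Alice | 1          
Bob   | 1          
Carol | 0          
Eve   | 3          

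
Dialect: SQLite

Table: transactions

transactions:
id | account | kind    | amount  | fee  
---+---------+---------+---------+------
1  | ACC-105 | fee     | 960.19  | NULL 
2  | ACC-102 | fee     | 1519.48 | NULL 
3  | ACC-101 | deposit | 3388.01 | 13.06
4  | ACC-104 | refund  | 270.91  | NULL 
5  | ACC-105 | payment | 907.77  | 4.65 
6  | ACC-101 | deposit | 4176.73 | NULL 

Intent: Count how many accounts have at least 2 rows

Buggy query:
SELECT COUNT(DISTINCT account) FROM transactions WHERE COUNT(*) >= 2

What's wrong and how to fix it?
Bug: COUNT(*) cannot appear in WHERE; the per-group count doesn't exist yet

Fix: Use a subquery that GROUPs and filters with HAVING, then count its rows

Corrected query:
SELECT COUNT(*) FROM (SELECT account FROM transactions GROUP BY account HAVING COUNT(*) >= 2)

Result:
COUNT(*)
--------
2       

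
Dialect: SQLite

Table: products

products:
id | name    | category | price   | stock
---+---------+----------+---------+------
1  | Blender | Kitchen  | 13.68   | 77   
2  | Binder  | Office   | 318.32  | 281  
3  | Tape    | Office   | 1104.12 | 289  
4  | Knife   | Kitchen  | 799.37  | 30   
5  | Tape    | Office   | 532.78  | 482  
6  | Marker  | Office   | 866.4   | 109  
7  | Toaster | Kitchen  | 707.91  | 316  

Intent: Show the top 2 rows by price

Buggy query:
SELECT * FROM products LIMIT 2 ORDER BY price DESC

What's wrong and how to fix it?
Bug: LIMIT must come after ORDER BY

Fix: Sort with ORDER BY, then apply LIMIT

Corrected query:
SELECT * FROM products ORDER BY price DESC LIMIT 2

Result:
id | name   | category | price   | stock
---+--------+----------+---------+------
3  | Tape   | Office   | 1104.12 | 289  
6  | Marker | Office   | 866.4   | 109  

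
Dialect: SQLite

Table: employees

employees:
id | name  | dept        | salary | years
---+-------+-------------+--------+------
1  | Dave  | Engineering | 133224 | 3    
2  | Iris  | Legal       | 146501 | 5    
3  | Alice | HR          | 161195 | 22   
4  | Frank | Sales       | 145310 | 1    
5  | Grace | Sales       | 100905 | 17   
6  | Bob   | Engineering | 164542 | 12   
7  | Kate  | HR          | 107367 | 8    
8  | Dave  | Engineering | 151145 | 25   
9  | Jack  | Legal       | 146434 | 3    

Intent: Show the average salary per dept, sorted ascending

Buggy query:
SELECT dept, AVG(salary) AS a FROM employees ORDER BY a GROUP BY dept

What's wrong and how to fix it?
Bug: ORDER BY appears before GROUP BY; SQL clause order requires GROUP BY first

Fix: Move ORDER BY to the end, after GROUP BY

Corrected query:
SELECT dept, AVG(salary) AS a FROM employees GROUP BY dept ORDER BY a

Result:
dept        | a       
------------+---------
Sales       | 123107.5
HR          | 134281  
Legal       | 146467.5
Engineering | 149637  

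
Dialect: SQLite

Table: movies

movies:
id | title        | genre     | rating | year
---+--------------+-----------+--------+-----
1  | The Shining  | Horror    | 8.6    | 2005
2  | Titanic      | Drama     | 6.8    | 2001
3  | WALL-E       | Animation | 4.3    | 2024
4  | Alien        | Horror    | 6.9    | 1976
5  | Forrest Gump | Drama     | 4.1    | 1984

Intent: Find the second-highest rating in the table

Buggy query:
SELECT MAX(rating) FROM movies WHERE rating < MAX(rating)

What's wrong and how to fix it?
Bug: MAX(rating) on the right of the comparison is an aggregate-in-WHERE error

Fix: Put the inner MAX in a scalar subquery

Corrected query:
SELECT MAX(rating) FROM movies WHERE rating < (SELECT MAX(rating) FROM movies)

Result:
MAX(rating)
-----------
6.9        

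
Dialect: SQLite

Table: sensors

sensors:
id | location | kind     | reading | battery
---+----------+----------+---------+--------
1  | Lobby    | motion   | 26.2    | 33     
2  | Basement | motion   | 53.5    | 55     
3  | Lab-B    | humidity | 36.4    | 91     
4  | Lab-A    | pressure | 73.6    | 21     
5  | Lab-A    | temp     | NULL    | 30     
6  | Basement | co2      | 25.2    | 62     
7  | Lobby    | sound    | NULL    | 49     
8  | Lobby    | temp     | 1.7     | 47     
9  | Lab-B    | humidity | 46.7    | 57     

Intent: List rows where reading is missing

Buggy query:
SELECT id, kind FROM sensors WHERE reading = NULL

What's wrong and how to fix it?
Bug: Comparing to NULL with '=' never matches; NULL = NULL is unknown, not true

Fix: Use IS NULL to test for NULL

Corrected query:
SELECT id, kind FROM sensors WHERE reading IS NULL

Result:
id | kind 
---+------
5  | temp 
7  | sound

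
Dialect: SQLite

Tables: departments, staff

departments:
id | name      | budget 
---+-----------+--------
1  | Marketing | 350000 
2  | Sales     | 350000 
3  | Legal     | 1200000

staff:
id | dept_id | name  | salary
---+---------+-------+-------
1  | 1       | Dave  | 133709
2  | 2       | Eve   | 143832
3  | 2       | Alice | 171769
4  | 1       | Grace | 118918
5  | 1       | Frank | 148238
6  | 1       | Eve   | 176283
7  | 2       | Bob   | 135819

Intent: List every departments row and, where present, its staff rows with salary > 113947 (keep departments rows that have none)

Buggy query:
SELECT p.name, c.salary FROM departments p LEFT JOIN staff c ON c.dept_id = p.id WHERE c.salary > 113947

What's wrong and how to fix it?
Bug: A WHERE condition on the right-hand table after LEFT JOIN drops unmatched parents

Fix: Move the right-table condition into the ON clause so unmatched parents are kept

Corrected query:
SELECT p.name, c.salary FROM departments p LEFT JOIN staff c ON c.dept_id = p.id AND c.salary > 113947

Result:
name      | salary
----------+-------
Marketing | 118918
Marketing | 133709
Marketing | 148238
Marketing | 176283
Sales     | 135819
Sales     | 143832
Sales     | 171769
Legal     | NULL  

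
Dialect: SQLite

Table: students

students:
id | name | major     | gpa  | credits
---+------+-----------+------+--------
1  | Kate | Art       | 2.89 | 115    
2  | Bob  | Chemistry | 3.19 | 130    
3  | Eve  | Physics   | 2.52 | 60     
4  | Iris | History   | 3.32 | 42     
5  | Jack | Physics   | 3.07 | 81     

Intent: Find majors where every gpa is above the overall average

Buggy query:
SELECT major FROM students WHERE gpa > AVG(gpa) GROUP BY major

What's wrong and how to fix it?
Bug: AVG() is an aggregate; it can't sit directly in WHERE

Fix: Compute the overall average in a scalar subquery and compare each group's MIN against it in HAVING

Corrected query:
SELECT major FROM students GROUP BY major HAVING MIN(gpa) > (SELECT AVG(gpa) FROM students)

Result:
major    
---------
Chemistry
History  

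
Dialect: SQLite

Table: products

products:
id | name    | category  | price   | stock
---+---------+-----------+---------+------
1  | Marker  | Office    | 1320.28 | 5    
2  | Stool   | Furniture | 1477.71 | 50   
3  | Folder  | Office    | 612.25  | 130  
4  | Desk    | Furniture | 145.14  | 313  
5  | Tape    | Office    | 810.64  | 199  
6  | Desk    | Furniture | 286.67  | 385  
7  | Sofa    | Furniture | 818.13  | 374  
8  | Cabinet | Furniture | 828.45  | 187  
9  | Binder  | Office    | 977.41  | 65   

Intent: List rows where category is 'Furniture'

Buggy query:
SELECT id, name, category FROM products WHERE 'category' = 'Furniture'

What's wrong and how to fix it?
Bug: Single quotes denote string literals in SQL; the column name is being compared as a constant string

Fix: Reference the column as category without single quotes

Corrected query:
SELECT id, name, category FROM products WHERE category = 'Furniture'

Result:
id | name    | category 
---+---------+----------
2  | Stool   | Furniture
4  | Desk    | Furniture
6  | Desk    | Furniture
7  | Sofa    | Furniture
8  | Cabinet | Furniture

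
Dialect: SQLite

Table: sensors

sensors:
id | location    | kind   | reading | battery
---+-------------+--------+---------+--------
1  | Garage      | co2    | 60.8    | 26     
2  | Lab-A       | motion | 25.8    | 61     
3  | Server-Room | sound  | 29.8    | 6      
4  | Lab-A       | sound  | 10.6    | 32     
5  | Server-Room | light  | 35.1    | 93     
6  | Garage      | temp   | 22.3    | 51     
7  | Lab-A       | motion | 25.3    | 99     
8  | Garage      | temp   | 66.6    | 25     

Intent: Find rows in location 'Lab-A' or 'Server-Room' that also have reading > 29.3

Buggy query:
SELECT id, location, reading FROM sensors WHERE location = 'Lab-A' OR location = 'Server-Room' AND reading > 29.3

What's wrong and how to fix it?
Bug: Without parentheses, AND is evaluated before OR, so the reading filter only applies to the 'Server-Room' branch

Fix: Group the OR with parentheses (or use IN), then AND the threshold

Corrected query:
SELECT id, location, reading FROM sensors WHERE (location = 'Lab-A' OR location = 'Server-Room') AND reading > 29.3

Result:
id | location    | reading
---+-------------+--------
3  | Server-Room | 29.8   
5  | Server-Room | 35.1   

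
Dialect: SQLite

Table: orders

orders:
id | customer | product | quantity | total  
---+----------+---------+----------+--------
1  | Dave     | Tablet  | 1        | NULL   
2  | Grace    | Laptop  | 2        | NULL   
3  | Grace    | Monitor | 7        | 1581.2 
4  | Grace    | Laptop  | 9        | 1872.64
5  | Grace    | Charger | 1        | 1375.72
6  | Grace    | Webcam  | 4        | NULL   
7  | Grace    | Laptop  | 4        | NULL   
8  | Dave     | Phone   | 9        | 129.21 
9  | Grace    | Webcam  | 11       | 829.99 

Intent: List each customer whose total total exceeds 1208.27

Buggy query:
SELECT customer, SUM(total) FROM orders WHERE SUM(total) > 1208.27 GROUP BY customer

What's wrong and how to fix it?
Bug: SUM(total) is an aggregate, but WHERE filters rows before aggregation

Fix: Use HAVING (which filters groups after aggregation) instead of WHERE

Corrected query:
SELECT customer, SUM(total) FROM orders GROUP BY customer HAVING SUM(total) > 1208.27

Result:
customer | SUM(total)
---------+-----------
Grace    | 5659.55   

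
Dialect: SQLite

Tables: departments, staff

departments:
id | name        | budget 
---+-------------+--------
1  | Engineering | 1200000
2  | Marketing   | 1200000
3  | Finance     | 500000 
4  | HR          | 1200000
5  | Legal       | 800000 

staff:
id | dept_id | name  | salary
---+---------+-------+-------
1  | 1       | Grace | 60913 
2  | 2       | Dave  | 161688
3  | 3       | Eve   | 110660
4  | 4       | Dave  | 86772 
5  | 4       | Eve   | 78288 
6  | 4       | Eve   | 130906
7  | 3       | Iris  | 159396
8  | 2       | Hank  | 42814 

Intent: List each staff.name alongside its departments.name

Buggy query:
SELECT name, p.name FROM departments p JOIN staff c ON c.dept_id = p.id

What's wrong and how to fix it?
Bug: 'name' exists in both joined tables, so the database can't tell which one is meant

Fix: Qualify the column with its table alias (c.name)

Corrected query:
SELECT c.name, p.name FROM departments p JOIN staff c ON c.dept_id = p.id

Result:
name  | name       
------+------------
Grace | Engineering
Dave  | Marketing  
Eve   | Finance    
Dave  | HR         
Eve   | HR         
Eve   | HR         
Iris  | Finance    
Hank  | Marketing  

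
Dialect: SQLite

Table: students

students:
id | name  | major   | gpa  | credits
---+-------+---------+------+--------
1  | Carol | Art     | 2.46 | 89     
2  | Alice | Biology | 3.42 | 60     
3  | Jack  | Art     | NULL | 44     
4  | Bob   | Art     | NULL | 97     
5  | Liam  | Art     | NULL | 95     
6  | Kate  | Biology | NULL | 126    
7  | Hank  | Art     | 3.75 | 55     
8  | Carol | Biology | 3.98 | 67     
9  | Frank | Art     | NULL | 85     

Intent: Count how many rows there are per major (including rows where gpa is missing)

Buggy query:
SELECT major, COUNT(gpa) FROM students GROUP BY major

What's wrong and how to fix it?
Bug: COUNT(gpa) skips NULLs, so groups with missing gpa are undercounted

Fix: Use COUNT(*) to count all rows regardless of NULL

Corrected query:
SELECT major, COUNT(*) FROM students GROUP BY major

Result:
major   | COUNT(*)
--------+---------
Art     | 6       
Biology | 3       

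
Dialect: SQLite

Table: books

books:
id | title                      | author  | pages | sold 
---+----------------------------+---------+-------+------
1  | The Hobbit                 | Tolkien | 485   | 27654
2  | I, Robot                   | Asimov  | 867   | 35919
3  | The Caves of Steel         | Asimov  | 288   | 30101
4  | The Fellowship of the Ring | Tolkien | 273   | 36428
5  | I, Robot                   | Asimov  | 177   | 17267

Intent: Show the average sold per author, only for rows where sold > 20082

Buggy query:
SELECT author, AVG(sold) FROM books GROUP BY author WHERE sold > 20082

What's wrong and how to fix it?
Bug: Row-level WHERE must come before GROUP BY in the clause order

Fix: Move the WHERE clause before GROUP BY

Corrected query:
SELECT author, AVG(sold) FROM books WHERE sold > 20082 GROUP BY author

Result:
author  | AVG(sold)
--------+----------
Asimov  | 33010    
Tolkien | 32041    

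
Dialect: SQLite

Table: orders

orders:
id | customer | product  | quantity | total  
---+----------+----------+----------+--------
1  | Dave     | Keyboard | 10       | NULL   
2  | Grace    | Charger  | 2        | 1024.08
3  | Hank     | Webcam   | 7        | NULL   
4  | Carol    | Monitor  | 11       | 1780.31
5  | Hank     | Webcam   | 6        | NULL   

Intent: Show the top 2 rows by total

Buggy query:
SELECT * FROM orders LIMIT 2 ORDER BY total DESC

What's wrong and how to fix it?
Bug: LIMIT must come after ORDER BY

Fix: Swap the clauses: ORDER BY first, then LIMIT

Corrected query:
SELECT * FROM orders ORDER BY total DESC LIMIT 2

Result:
id | customer | product | quantity | total  
---+----------+---------+----------+--------
4  | Carol    | Monitor | 11       | 1780.31
2  | Grace    | Charger | 2        | 1024.08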